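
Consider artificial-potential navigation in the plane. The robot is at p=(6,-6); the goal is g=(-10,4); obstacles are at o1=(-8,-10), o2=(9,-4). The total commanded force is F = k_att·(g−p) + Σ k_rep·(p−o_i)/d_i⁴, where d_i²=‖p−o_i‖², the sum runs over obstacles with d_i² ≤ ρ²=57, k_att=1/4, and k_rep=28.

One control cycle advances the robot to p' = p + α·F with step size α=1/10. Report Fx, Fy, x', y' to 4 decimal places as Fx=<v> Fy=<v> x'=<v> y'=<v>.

F_att = 1/4·(g−p) = 1/4·(-16,10) = (-4.0000,2.5000)
o1: d²=212 > ρ²=57 → inactive
o2: d²=13 ≤ ρ²=57; F_rep = 28·(-3,-2)/13² = (-0.4970,-0.3314)
F = F_att + ΣF_rep = (-4.4970,2.1686)
p' = p + 1/10·F = (5.5503,-5.7831)

Fx=-4.4970 Fy=2.1686 x'=5.5503 y'=-5.7831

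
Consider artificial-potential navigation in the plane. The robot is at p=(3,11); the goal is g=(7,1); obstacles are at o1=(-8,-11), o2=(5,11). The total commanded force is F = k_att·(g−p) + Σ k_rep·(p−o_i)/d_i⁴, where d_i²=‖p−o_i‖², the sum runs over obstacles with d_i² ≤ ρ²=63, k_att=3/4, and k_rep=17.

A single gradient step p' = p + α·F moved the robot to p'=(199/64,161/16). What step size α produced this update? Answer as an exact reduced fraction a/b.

F_att = 3/4·(g−p) = 3/4·(4,-10) = (3.0000,-7.5000)
o1: d²=605 > ρ²=63 → inactive
o2: d²=4 ≤ ρ²=63; F_rep = 17·(-2,0)/4² = (-2.1250,0.0000)
F = F_att + ΣF_rep = (0.8750,-7.5000)
Δp = p'−p = (0.1094,-0.9375); α = Δx/Fx = (7/64) / (7/8) = 1/8
check: Δy/Fy = (-15/16) / (-15/2) = 1/8 ✓

α = 1/8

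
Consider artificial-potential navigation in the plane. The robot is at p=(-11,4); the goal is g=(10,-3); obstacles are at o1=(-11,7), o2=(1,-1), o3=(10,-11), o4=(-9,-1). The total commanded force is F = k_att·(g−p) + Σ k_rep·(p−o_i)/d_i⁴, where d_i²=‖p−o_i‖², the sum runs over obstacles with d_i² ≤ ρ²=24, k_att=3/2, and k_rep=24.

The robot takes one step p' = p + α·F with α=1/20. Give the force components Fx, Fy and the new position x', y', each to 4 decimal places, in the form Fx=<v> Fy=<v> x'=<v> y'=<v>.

Fx=31.5000 Fy=-11.3889 x'=-9.4250 y'=3.4306

F_att = 3/2·(g−p) = 3/2·(21,-7) = (31.5000,-10.5000)
o1: d²=9 ≤ ρ²=24; F_rep = 24·(0,-3)/9² = (0.0000,-0.8889)
o2: d²=169 > ρ²=24 → inactive
o3: d²=666 > ρ²=24 → inactive
o4: d²=29 > ρ²=24 → inactive
F = F_att + ΣF_rep = (31.5000,-11.3889)
p' = p + 1/20·F = (-9.4250,3.4306)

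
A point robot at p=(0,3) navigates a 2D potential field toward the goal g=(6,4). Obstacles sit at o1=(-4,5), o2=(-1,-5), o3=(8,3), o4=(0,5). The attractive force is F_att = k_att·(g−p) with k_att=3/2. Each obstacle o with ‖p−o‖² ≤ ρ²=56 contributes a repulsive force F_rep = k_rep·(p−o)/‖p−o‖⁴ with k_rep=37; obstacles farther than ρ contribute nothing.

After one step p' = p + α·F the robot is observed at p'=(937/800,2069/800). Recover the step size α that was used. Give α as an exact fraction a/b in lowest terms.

F_att = 3/2·(g−p) = 3/2·(6,1) = (9.0000,1.5000)
o1: d²=20 ≤ ρ²=56; F_rep = 37·(4,-2)/20² = (0.3700,-0.1850)
o2: d²=65 > ρ²=56 → inactive
o3: d²=64 > ρ²=56 → inactive
o4: d²=4 ≤ ρ²=56; F_rep = 37·(0,-2)/4² = (0.0000,-4.6250)
F = F_att + ΣF_rep = (9.3700,-3.3100)
Δp = p'−p = (1.1712,-0.4138); α = Δx/Fx = (937/800) / (937/100) = 1/8
check: Δy/Fy = (-331/800) / (-331/100) = 1/8 ✓

α = 1/8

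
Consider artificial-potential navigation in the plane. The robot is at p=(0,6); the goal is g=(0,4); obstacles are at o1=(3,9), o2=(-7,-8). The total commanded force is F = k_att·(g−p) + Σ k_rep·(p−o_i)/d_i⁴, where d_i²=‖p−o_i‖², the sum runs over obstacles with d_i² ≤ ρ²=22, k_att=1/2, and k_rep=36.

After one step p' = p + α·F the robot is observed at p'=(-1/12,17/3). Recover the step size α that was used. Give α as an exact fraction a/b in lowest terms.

α = 1/4

F_att = 1/2·(g−p) = 1/2·(0,-2) = (0.0000,-1.0000)
o1: d²=18 ≤ ρ²=22; F_rep = 36·(-3,-3)/18² = (-0.3333,-0.3333)
o2: d²=245 > ρ²=22 → inactive
F = F_att + ΣF_rep = (-0.3333,-1.3333)
Δp = p'−p = (-0.0833,-0.3333); α = Δx/Fx = (-1/12) / (-1/3) = 1/4
check: Δy/Fy = (-1/3) / (-4/3) = 1/4 ✓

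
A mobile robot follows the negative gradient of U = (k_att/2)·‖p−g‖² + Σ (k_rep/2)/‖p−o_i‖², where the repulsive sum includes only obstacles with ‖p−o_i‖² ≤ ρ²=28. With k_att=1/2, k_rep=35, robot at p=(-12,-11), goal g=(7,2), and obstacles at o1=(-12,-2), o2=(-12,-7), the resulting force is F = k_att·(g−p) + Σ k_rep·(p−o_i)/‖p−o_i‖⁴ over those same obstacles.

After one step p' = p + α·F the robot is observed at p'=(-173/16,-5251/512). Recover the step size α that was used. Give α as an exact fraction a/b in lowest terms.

F_att = 1/2·(g−p) = 1/2·(19,13) = (9.5000,6.5000)
o1: d²=81 > ρ²=28 → inactive
o2: d²=16 ≤ ρ²=28; F_rep = 35·(0,-4)/16² = (0.0000,-0.5469)
F = F_att + ΣF_rep = (9.5000,5.9531)
Δp = p'−p = (1.1875,0.7441); α = Δx/Fx = (19/16) / (19/2) = 1/8
check: Δy/Fy = (381/512) / (381/64) = 1/8 ✓

α = 1/8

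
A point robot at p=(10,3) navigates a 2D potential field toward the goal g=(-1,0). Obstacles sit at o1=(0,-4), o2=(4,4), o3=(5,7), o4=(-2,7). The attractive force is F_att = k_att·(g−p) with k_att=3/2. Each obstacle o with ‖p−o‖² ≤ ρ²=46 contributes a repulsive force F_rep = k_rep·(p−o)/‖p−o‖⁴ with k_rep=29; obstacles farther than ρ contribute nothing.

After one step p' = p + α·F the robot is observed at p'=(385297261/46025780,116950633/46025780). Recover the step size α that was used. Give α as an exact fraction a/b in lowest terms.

α = 1/10

F_att = 3/2·(g−p) = 3/2·(-11,-3) = (-16.5000,-4.5000)
o1: d²=149 > ρ²=46 → inactive
o2: d²=37 ≤ ρ²=46; F_rep = 29·(6,-1)/37² = (0.1271,-0.0212)
o3: d²=41 ≤ ρ²=46; F_rep = 29·(5,-4)/41² = (0.0863,-0.0690)
o4: d²=160 > ρ²=46 → inactive
F = F_att + ΣF_rep = (-16.2866,-4.5902)
Δp = p'−p = (-1.6287,-0.4590); α = Δx/Fx = (-74960539/46025780) / (-74960539/4602578) = 1/10
check: Δy/Fy = (-21126707/46025780) / (-21126707/4602578) = 1/10 ✓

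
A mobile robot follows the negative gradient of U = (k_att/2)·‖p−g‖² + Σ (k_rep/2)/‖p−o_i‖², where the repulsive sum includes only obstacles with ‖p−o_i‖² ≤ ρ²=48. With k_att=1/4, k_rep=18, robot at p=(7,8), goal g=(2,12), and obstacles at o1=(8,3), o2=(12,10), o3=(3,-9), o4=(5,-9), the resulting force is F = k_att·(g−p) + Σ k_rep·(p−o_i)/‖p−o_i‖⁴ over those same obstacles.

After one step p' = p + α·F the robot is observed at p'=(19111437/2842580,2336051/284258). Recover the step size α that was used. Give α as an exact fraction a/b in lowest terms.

F_att = 1/4·(g−p) = 1/4·(-5,4) = (-1.2500,1.0000)
o1: d²=26 ≤ ρ²=48; F_rep = 18·(-1,5)/26² = (-0.0266,0.1331)
o2: d²=29 ≤ ρ²=48; F_rep = 18·(-5,-2)/29² = (-0.1070,-0.0428)
o3: d²=305 > ρ²=48 → inactive
o4: d²=293 > ρ²=48 → inactive
F = F_att + ΣF_rep = (-1.3836,1.0903)
Δp = p'−p = (-0.2767,0.2181); α = Δx/Fx = (-786623/2842580) / (-786623/568516) = 1/5
check: Δy/Fy = (61987/284258) / (309935/284258) = 1/5 ✓

α = 1/5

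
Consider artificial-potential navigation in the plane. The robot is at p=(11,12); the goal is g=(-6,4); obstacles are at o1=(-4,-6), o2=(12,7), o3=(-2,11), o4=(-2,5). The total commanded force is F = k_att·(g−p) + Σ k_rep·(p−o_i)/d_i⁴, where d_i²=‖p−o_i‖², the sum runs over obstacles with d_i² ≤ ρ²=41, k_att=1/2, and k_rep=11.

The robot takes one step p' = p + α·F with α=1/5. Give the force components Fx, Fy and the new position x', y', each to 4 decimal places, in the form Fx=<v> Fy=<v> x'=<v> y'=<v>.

Fx=-8.5163 Fy=-3.9186 x'=9.2967 y'=11.2163

F_att = 1/2·(g−p) = 1/2·(-17,-8) = (-8.5000,-4.0000)
o1: d²=549 > ρ²=41 → inactive
o2: d²=26 ≤ ρ²=41; F_rep = 11·(-1,5)/26² = (-0.0163,0.0814)
o3: d²=170 > ρ²=41 → inactive
o4: d²=218 > ρ²=41 → inactive
F = F_att + ΣF_rep = (-8.5163,-3.9186)
p' = p + 1/5·F = (9.2967,11.2163)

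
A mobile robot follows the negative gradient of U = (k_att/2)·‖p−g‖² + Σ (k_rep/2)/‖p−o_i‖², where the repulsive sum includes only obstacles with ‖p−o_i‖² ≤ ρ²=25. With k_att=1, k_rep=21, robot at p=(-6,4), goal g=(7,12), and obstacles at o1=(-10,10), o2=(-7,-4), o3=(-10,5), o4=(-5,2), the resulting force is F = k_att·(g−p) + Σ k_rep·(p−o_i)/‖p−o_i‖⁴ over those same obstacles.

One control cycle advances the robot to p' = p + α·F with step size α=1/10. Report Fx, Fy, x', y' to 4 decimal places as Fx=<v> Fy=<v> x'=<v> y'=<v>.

Fx=12.4507 Fy=9.6073 x'=-4.7549 y'=4.9607

F_att = 1·(g−p) = 1·(13,8) = (13.0000,8.0000)
o1: d²=52 > ρ²=25 → inactive
o2: d²=65 > ρ²=25 → inactive
o3: d²=17 ≤ ρ²=25; F_rep = 21·(4,-1)/17² = (0.2907,-0.0727)
o4: d²=5 ≤ ρ²=25; F_rep = 21·(-1,2)/5² = (-0.8400,1.6800)
F = F_att + ΣF_rep = (12.4507,9.6073)
p' = p + 1/10·F = (-4.7549,4.9607)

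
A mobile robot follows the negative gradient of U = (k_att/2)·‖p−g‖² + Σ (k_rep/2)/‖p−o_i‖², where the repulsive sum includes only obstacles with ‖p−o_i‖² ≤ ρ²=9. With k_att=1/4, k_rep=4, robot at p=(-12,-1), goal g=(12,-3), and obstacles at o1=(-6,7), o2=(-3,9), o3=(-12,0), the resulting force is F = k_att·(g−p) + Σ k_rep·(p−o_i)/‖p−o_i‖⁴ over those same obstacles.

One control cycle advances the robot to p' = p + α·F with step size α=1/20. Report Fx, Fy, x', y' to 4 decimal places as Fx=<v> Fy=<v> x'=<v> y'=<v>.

F_att = 1/4·(g−p) = 1/4·(24,-2) = (6.0000,-0.5000)
o1: d²=100 > ρ²=9 → inactive
o2: d²=181 > ρ²=9 → inactive
o3: d²=1 ≤ ρ²=9; F_rep = 4·(0,-1)/1² = (0.0000,-4.0000)
F = F_att + ΣF_rep = (6.0000,-4.5000)
p' = p + 1/20·F = (-11.7000,-1.2250)

Fx=6.0000 Fy=-4.5000 x'=-11.7000 y'=-1.2250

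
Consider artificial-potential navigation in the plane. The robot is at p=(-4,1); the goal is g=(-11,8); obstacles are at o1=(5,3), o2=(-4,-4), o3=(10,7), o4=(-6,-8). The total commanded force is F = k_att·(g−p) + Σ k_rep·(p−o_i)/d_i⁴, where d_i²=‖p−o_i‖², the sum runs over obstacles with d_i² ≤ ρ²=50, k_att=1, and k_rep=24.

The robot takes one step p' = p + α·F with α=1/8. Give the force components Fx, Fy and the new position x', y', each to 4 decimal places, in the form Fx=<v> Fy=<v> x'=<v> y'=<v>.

F_att = 1·(g−p) = 1·(-7,7) = (-7.0000,7.0000)
o1: d²=85 > ρ²=50 → inactive
o2: d²=25 ≤ ρ²=50; F_rep = 24·(0,5)/25² = (0.0000,0.1920)
o3: d²=232 > ρ²=50 → inactive
o4: d²=85 > ρ²=50 → inactive
F = F_att + ΣF_rep = (-7.0000,7.1920)
p' = p + 1/8·F = (-4.8750,1.8990)

Fx=-7.0000 Fy=7.1920 x'=-4.8750 y'=1.8990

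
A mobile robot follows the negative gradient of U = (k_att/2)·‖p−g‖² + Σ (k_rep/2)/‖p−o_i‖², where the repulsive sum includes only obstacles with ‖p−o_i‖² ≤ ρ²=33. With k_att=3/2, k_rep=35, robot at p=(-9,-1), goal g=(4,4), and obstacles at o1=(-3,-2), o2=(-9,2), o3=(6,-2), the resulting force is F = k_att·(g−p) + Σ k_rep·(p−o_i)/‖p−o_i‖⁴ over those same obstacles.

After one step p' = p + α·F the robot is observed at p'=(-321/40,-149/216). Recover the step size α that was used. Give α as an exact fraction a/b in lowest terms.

α = 1/20

F_att = 3/2·(g−p) = 3/2·(13,5) = (19.5000,7.5000)
o1: d²=37 > ρ²=33 → inactive
o2: d²=9 ≤ ρ²=33; F_rep = 35·(0,-3)/9² = (0.0000,-1.2963)
o3: d²=226 > ρ²=33 → inactive
F = F_att + ΣF_rep = (19.5000,6.2037)
Δp = p'−p = (0.9750,0.3102); α = Δx/Fx = (39/40) / (39/2) = 1/20
check: Δy/Fy = (67/216) / (335/54) = 1/20 ✓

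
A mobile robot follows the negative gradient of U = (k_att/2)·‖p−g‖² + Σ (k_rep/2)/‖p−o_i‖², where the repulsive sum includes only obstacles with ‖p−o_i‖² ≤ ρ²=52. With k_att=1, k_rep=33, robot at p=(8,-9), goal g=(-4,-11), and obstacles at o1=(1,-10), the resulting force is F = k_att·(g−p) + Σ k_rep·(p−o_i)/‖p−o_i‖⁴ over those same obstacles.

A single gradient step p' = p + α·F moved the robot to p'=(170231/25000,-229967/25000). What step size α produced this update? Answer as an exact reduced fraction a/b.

α = 1/10

F_att = 1·(g−p) = 1·(-12,-2) = (-12.0000,-2.0000)
o1: d²=50 ≤ ρ²=52; F_rep = 33·(7,1)/50² = (0.0924,0.0132)
F = F_att + ΣF_rep = (-11.9076,-1.9868)
Δp = p'−p = (-1.1908,-0.1987); α = Δx/Fx = (-29769/25000) / (-29769/2500) = 1/10
check: Δy/Fy = (-4967/25000) / (-4967/2500) = 1/10 ✓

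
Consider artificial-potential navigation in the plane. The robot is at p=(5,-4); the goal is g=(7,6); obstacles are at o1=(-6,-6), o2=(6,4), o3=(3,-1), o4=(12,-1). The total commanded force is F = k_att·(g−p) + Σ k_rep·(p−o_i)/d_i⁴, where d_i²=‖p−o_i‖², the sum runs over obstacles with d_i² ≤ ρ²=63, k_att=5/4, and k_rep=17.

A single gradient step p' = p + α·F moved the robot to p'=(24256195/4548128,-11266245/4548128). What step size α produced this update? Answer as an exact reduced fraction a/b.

F_att = 5/4·(g−p) = 5/4·(2,10) = (2.5000,12.5000)
o1: d²=125 > ρ²=63 → inactive
o2: d²=65 > ρ²=63 → inactive
o3: d²=13 ≤ ρ²=63; F_rep = 17·(2,-3)/13² = (0.2012,-0.3018)
o4: d²=58 ≤ ρ²=63; F_rep = 17·(-7,-3)/58² = (-0.0354,-0.0152)
F = F_att + ΣF_rep = (2.6658,12.1831)
Δp = p'−p = (0.3332,1.5229); α = Δx/Fx = (1515555/4548128) / (1515555/568516) = 1/8
check: Δy/Fy = (6926267/4548128) / (6926267/568516) = 1/8 ✓

α = 1/8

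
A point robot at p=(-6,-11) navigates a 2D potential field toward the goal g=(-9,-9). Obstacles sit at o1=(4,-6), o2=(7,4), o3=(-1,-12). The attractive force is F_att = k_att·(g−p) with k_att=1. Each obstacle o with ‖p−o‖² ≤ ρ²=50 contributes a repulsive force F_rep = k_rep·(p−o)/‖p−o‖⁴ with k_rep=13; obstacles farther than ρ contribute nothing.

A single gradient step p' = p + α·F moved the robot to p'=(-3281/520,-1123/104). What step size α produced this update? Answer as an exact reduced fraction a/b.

F_att = 1·(g−p) = 1·(-3,2) = (-3.0000,2.0000)
o1: d²=125 > ρ²=50 → inactive
o2: d²=394 > ρ²=50 → inactive
o3: d²=26 ≤ ρ²=50; F_rep = 13·(-5,1)/26² = (-0.0962,0.0192)
F = F_att + ΣF_rep = (-3.0962,2.0192)
Δp = p'−p = (-0.3096,0.2019); α = Δx/Fx = (-161/520) / (-161/52) = 1/10
check: Δy/Fy = (21/104) / (105/52) = 1/10 ✓

α = 1/10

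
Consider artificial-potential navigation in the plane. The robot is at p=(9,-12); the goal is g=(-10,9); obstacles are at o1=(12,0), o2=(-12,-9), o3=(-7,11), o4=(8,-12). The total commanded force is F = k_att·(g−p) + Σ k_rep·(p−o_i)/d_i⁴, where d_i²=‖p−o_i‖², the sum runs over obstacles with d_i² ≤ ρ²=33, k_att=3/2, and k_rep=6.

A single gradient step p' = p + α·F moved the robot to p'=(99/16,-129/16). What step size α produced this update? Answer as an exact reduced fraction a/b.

F_att = 3/2·(g−p) = 3/2·(-19,21) = (-28.5000,31.5000)
o1: d²=153 > ρ²=33 → inactive
o2: d²=450 > ρ²=33 → inactive
o3: d²=785 > ρ²=33 → inactive
o4: d²=1 ≤ ρ²=33; F_rep = 6·(1,0)/1² = (6.0000,0.0000)
F = F_att + ΣF_rep = (-22.5000,31.5000)
Δp = p'−p = (-2.8125,3.9375); α = Δx/Fx = (-45/16) / (-45/2) = 1/8
check: Δy/Fy = (63/16) / (63/2) = 1/8 ✓

α = 1/8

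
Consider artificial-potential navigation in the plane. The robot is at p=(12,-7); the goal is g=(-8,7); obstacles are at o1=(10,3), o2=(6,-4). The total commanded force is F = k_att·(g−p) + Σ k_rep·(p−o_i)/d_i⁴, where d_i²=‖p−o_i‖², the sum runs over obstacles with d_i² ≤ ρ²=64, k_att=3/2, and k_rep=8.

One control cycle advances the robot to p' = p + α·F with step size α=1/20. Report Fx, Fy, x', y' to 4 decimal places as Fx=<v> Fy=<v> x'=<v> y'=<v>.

F_att = 3/2·(g−p) = 3/2·(-20,14) = (-30.0000,21.0000)
o1: d²=104 > ρ²=64 → inactive
o2: d²=45 ≤ ρ²=64; F_rep = 8·(6,-3)/45² = (0.0237,-0.0119)
F = F_att + ΣF_rep = (-29.9763,20.9881)
p' = p + 1/20·F = (10.5012,-5.9506)

Fx=-29.9763 Fy=20.9881 x'=10.5012 y'=-5.9506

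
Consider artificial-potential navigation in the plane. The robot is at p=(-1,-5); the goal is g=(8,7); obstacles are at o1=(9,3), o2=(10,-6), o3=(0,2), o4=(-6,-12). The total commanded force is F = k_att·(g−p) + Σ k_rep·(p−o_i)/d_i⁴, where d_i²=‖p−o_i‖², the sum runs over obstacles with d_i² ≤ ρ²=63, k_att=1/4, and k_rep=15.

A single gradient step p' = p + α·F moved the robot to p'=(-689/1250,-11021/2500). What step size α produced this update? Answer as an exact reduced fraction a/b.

α = 1/5

F_att = 1/4·(g−p) = 1/4·(9,12) = (2.2500,3.0000)
o1: d²=164 > ρ²=63 → inactive
o2: d²=122 > ρ²=63 → inactive
o3: d²=50 ≤ ρ²=63; F_rep = 15·(-1,-7)/50² = (-0.0060,-0.0420)
o4: d²=74 > ρ²=63 → inactive
F = F_att + ΣF_rep = (2.2440,2.9580)
Δp = p'−p = (0.4488,0.5916); α = Δx/Fx = (561/1250) / (561/250) = 1/5
check: Δy/Fy = (1479/2500) / (1479/500) = 1/5 ✓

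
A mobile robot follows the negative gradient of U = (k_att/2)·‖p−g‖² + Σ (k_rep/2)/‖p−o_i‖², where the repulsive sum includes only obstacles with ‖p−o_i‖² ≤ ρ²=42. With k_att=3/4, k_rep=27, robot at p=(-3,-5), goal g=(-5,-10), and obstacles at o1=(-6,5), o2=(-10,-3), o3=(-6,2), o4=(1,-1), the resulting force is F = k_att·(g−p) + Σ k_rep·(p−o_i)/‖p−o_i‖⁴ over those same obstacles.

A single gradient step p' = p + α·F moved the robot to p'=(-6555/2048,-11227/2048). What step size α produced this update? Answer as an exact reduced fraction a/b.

F_att = 3/4·(g−p) = 3/4·(-2,-5) = (-1.5000,-3.7500)
o1: d²=109 > ρ²=42 → inactive
o2: d²=53 > ρ²=42 → inactive
o3: d²=58 > ρ²=42 → inactive
o4: d²=32 ≤ ρ²=42; F_rep = 27·(-4,-4)/32² = (-0.1055,-0.1055)
F = F_att + ΣF_rep = (-1.6055,-3.8555)
Δp = p'−p = (-0.2007,-0.4819); α = Δx/Fx = (-411/2048) / (-411/256) = 1/8
check: Δy/Fy = (-987/2048) / (-987/256) = 1/8 ✓

α = 1/8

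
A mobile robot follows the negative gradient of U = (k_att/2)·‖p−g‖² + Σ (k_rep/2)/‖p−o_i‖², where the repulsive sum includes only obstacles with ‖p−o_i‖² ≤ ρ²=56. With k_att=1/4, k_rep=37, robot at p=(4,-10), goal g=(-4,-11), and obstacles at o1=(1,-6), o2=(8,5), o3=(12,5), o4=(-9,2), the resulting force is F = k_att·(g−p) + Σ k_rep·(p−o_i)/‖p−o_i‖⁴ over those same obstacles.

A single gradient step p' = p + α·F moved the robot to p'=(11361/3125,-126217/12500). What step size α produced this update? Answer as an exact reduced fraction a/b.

F_att = 1/4·(g−p) = 1/4·(-8,-1) = (-2.0000,-0.2500)
o1: d²=25 ≤ ρ²=56; F_rep = 37·(3,-4)/25² = (0.1776,-0.2368)
o2: d²=241 > ρ²=56 → inactive
o3: d²=289 > ρ²=56 → inactive
o4: d²=313 > ρ²=56 → inactive
F = F_att + ΣF_rep = (-1.8224,-0.4868)
Δp = p'−p = (-0.3645,-0.0974); α = Δx/Fx = (-1139/3125) / (-1139/625) = 1/5
check: Δy/Fy = (-1217/12500) / (-1217/2500) = 1/5 ✓

α = 1/5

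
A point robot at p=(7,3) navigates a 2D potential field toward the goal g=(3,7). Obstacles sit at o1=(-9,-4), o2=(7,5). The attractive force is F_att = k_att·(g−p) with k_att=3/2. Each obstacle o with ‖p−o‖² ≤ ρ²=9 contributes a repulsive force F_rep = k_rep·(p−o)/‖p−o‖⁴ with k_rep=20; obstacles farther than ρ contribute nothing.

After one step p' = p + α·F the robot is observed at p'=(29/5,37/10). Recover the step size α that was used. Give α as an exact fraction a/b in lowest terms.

α = 1/5

F_att = 3/2·(g−p) = 3/2·(-4,4) = (-6.0000,6.0000)
o1: d²=305 > ρ²=9 → inactive
o2: d²=4 ≤ ρ²=9; F_rep = 20·(0,-2)/4² = (0.0000,-2.5000)
F = F_att + ΣF_rep = (-6.0000,3.5000)
Δp = p'−p = (-1.2000,0.7000); α = Δx/Fx = (-6/5) / (-6) = 1/5
check: Δy/Fy = (7/10) / (7/2) = 1/5 ✓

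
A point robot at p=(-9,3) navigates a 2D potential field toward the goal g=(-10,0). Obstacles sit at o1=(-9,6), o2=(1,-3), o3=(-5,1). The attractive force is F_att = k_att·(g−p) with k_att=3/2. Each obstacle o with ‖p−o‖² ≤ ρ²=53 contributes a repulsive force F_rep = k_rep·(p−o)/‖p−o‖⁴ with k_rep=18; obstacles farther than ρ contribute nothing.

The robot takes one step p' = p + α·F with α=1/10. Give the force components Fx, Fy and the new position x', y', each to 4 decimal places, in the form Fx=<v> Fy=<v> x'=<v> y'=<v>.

F_att = 3/2·(g−p) = 3/2·(-1,-3) = (-1.5000,-4.5000)
o1: d²=9 ≤ ρ²=53; F_rep = 18·(0,-3)/9² = (0.0000,-0.6667)
o2: d²=136 > ρ²=53 → inactive
o3: d²=20 ≤ ρ²=53; F_rep = 18·(-4,2)/20² = (-0.1800,0.0900)
F = F_att + ΣF_rep = (-1.6800,-5.0767)
p' = p + 1/10·F = (-9.1680,2.4923)

Fx=-1.6800 Fy=-5.0767 x'=-9.1680 y'=2.4923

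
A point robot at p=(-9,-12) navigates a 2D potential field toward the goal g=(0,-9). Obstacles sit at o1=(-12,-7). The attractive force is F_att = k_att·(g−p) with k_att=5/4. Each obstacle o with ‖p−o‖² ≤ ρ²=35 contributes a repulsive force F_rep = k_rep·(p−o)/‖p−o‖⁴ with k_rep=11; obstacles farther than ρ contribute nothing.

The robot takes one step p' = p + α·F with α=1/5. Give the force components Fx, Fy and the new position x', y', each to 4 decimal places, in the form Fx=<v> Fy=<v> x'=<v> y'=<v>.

Fx=11.2785 Fy=3.7024 x'=-6.7443 y'=-11.2595

F_att = 5/4·(g−p) = 5/4·(9,3) = (11.2500,3.7500)
o1: d²=34 ≤ ρ²=35; F_rep = 11·(3,-5)/34² = (0.0285,-0.0476)
F = F_att + ΣF_rep = (11.2785,3.7024)
p' = p + 1/5·F = (-6.7443,-11.2595)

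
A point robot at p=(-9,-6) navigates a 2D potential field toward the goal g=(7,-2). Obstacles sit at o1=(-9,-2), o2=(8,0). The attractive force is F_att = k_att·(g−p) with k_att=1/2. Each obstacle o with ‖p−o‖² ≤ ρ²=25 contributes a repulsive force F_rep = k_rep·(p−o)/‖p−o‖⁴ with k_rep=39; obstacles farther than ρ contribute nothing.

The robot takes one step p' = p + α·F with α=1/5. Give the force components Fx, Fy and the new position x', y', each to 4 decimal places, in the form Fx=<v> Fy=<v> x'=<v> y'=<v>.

Fx=8.0000 Fy=1.3906 x'=-7.4000 y'=-5.7219

F_att = 1/2·(g−p) = 1/2·(16,4) = (8.0000,2.0000)
o1: d²=16 ≤ ρ²=25; F_rep = 39·(0,-4)/16² = (0.0000,-0.6094)
o2: d²=325 > ρ²=25 → inactive
F = F_att + ΣF_rep = (8.0000,1.3906)
p' = p + 1/5·F = (-7.4000,-5.7219)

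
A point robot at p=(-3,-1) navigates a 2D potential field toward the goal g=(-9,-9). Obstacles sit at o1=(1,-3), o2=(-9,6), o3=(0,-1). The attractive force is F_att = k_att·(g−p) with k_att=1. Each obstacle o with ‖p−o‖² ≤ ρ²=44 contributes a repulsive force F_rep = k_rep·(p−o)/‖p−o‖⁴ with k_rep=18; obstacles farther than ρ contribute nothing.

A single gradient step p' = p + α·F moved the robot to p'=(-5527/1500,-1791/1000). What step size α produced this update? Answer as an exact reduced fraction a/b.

F_att = 1·(g−p) = 1·(-6,-8) = (-6.0000,-8.0000)
o1: d²=20 ≤ ρ²=44; F_rep = 18·(-4,2)/20² = (-0.1800,0.0900)
o2: d²=85 > ρ²=44 → inactive
o3: d²=9 ≤ ρ²=44; F_rep = 18·(-3,0)/9² = (-0.6667,0.0000)
F = F_att + ΣF_rep = (-6.8467,-7.9100)
Δp = p'−p = (-0.6847,-0.7910); α = Δx/Fx = (-1027/1500) / (-1027/150) = 1/10
check: Δy/Fy = (-791/1000) / (-791/100) = 1/10 ✓

α = 1/10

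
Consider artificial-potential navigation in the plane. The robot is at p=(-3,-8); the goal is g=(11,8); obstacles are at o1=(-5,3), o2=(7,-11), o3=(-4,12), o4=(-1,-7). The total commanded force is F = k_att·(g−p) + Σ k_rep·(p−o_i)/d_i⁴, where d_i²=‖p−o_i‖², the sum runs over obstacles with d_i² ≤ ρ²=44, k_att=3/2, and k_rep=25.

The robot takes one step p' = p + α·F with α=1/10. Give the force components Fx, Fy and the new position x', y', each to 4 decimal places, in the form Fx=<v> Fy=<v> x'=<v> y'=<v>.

F_att = 3/2·(g−p) = 3/2·(14,16) = (21.0000,24.0000)
o1: d²=125 > ρ²=44 → inactive
o2: d²=109 > ρ²=44 → inactive
o3: d²=401 > ρ²=44 → inactive
o4: d²=5 ≤ ρ²=44; F_rep = 25·(-2,-1)/5² = (-2.0000,-1.0000)
F = F_att + ΣF_rep = (19.0000,23.0000)
p' = p + 1/10·F = (-1.1000,-5.7000)

Fx=19.0000 Fy=23.0000 x'=-1.1000 y'=-5.7000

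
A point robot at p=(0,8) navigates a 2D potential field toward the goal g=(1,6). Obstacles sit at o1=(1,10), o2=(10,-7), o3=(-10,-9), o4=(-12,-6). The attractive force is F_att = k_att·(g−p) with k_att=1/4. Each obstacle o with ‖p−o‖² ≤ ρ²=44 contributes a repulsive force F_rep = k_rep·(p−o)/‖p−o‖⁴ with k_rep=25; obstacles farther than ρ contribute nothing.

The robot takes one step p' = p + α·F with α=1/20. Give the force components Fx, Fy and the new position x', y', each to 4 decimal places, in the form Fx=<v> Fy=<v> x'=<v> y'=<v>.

F_att = 1/4·(g−p) = 1/4·(1,-2) = (0.2500,-0.5000)
o1: d²=5 ≤ ρ²=44; F_rep = 25·(-1,-2)/5² = (-1.0000,-2.0000)
o2: d²=325 > ρ²=44 → inactive
o3: d²=389 > ρ²=44 → inactive
o4: d²=340 > ρ²=44 → inactive
F = F_att + ΣF_rep = (-0.7500,-2.5000)
p' = p + 1/20·F = (-0.0375,7.8750)

Fx=-0.7500 Fy=-2.5000 x'=-0.0375 y'=7.8750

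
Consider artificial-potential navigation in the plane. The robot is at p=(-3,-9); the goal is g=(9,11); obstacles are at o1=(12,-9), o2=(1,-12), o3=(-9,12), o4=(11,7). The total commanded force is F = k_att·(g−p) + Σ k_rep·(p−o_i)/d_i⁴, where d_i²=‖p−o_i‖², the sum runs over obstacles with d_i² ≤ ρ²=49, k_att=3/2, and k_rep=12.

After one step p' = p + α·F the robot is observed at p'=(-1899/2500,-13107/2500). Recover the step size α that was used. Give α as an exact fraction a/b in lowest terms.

F_att = 3/2·(g−p) = 3/2·(12,20) = (18.0000,30.0000)
o1: d²=225 > ρ²=49 → inactive
o2: d²=25 ≤ ρ²=49; F_rep = 12·(-4,3)/25² = (-0.0768,0.0576)
o3: d²=477 > ρ²=49 → inactive
o4: d²=452 > ρ²=49 → inactive
F = F_att + ΣF_rep = (17.9232,30.0576)
Δp = p'−p = (2.2404,3.7572); α = Δx/Fx = (5601/2500) / (11202/625) = 1/8
check: Δy/Fy = (9393/2500) / (18786/625) = 1/8 ✓

α = 1/8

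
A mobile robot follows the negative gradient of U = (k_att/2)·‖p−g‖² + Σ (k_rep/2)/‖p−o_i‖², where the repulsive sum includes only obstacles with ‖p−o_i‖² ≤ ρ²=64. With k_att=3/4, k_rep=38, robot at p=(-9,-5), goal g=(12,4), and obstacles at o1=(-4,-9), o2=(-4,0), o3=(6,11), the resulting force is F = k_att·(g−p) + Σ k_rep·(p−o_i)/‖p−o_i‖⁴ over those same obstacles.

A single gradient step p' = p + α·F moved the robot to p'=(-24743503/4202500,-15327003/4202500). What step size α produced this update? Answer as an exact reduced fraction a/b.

α = 1/5

F_att = 3/4·(g−p) = 3/4·(21,9) = (15.7500,6.7500)
o1: d²=41 ≤ ρ²=64; F_rep = 38·(-5,4)/41² = (-0.1130,0.0904)
o2: d²=50 ≤ ρ²=64; F_rep = 38·(-5,-5)/50² = (-0.0760,-0.0760)
o3: d²=481 > ρ²=64 → inactive
F = F_att + ΣF_rep = (15.5610,6.7644)
Δp = p'−p = (3.1122,1.3529); α = Δx/Fx = (13078997/4202500) / (13078997/840500) = 1/5
check: Δy/Fy = (5685497/4202500) / (5685497/840500) = 1/5 ✓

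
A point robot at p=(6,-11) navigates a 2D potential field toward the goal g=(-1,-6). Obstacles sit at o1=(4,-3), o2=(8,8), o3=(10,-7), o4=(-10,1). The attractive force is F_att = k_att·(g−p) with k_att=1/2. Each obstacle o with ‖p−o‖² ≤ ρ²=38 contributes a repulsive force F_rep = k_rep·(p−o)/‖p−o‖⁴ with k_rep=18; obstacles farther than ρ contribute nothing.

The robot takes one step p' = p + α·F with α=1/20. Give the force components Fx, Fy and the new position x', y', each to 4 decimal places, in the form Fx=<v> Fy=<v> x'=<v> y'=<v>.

F_att = 1/2·(g−p) = 1/2·(-7,5) = (-3.5000,2.5000)
o1: d²=68 > ρ²=38 → inactive
o2: d²=365 > ρ²=38 → inactive
o3: d²=32 ≤ ρ²=38; F_rep = 18·(-4,-4)/32² = (-0.0703,-0.0703)
o4: d²=400 > ρ²=38 → inactive
F = F_att + ΣF_rep = (-3.5703,2.4297)
p' = p + 1/20·F = (5.8215,-10.8785)

Fx=-3.5703 Fy=2.4297 x'=5.8215 y'=-10.8785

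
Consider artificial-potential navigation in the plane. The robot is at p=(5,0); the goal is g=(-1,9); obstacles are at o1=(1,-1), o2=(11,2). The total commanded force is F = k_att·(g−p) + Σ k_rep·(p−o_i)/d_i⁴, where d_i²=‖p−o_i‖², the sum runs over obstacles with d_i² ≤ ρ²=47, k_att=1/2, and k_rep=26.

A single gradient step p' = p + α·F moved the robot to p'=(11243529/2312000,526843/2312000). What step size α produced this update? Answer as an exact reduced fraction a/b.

F_att = 1/2·(g−p) = 1/2·(-6,9) = (-3.0000,4.5000)
o1: d²=17 ≤ ρ²=47; F_rep = 26·(4,1)/17² = (0.3599,0.0900)
o2: d²=40 ≤ ρ²=47; F_rep = 26·(-6,-2)/40² = (-0.0975,-0.0325)
F = F_att + ΣF_rep = (-2.7376,4.5575)
Δp = p'−p = (-0.1369,0.2279); α = Δx/Fx = (-316471/2312000) / (-316471/115600) = 1/20
check: Δy/Fy = (526843/2312000) / (526843/115600) = 1/20 ✓

α = 1/20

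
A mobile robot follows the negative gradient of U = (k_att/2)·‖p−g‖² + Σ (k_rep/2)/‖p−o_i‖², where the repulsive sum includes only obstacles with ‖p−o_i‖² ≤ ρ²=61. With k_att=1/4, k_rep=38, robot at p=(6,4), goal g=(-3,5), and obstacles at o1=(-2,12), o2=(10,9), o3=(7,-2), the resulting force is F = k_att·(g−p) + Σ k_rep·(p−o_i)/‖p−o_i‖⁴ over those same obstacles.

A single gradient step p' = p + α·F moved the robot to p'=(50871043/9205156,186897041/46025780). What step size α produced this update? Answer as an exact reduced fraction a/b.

F_att = 1/4·(g−p) = 1/4·(-9,1) = (-2.2500,0.2500)
o1: d²=128 > ρ²=61 → inactive
o2: d²=41 ≤ ρ²=61; F_rep = 38·(-4,-5)/41² = (-0.0904,-0.1130)
o3: d²=37 ≤ ρ²=61; F_rep = 38·(-1,6)/37² = (-0.0278,0.1665)
F = F_att + ΣF_rep = (-2.3682,0.3035)
Δp = p'−p = (-0.4736,0.0607); α = Δx/Fx = (-4359893/9205156) / (-21799465/9205156) = 1/5
check: Δy/Fy = (2793921/46025780) / (2793921/9205156) = 1/5 ✓

α = 1/5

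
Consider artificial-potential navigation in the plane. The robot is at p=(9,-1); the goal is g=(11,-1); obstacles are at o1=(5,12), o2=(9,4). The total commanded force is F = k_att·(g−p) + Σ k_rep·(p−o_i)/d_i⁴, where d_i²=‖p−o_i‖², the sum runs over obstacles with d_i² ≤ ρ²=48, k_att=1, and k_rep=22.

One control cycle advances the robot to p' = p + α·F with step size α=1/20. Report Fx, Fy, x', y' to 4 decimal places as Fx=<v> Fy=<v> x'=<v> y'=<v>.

Fx=2.0000 Fy=-0.1760 x'=9.1000 y'=-1.0088

F_att = 1·(g−p) = 1·(2,0) = (2.0000,0.0000)
o1: d²=185 > ρ²=48 → inactive
o2: d²=25 ≤ ρ²=48; F_rep = 22·(0,-5)/25² = (0.0000,-0.1760)
F = F_att + ΣF_rep = (2.0000,-0.1760)
p' = p + 1/20·F = (9.1000,-1.0088)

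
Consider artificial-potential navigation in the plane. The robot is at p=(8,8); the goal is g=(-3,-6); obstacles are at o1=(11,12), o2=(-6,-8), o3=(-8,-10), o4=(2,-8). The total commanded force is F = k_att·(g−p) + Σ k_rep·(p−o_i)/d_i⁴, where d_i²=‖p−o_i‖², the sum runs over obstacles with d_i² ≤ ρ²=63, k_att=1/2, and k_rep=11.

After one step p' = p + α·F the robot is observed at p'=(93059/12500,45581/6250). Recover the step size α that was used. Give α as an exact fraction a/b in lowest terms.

α = 1/10

F_att = 1/2·(g−p) = 1/2·(-11,-14) = (-5.5000,-7.0000)
o1: d²=25 ≤ ρ²=63; F_rep = 11·(-3,-4)/25² = (-0.0528,-0.0704)
o2: d²=452 > ρ²=63 → inactive
o3: d²=580 > ρ²=63 → inactive
o4: d²=292 > ρ²=63 → inactive
F = F_att + ΣF_rep = (-5.5528,-7.0704)
Δp = p'−p = (-0.5553,-0.7070); α = Δx/Fx = (-6941/12500) / (-6941/1250) = 1/10
check: Δy/Fy = (-4419/6250) / (-4419/625) = 1/10 ✓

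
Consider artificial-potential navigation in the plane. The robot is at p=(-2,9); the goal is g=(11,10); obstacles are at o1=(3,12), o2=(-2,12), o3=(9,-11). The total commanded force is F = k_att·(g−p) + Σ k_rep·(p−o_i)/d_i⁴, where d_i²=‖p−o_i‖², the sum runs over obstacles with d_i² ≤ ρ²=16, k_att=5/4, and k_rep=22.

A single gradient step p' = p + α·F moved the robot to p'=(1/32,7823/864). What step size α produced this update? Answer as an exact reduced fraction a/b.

F_att = 5/4·(g−p) = 5/4·(13,1) = (16.2500,1.2500)
o1: d²=34 > ρ²=16 → inactive
o2: d²=9 ≤ ρ²=16; F_rep = 22·(0,-3)/9² = (0.0000,-0.8148)
o3: d²=521 > ρ²=16 → inactive
F = F_att + ΣF_rep = (16.2500,0.4352)
Δp = p'−p = (2.0312,0.0544); α = Δx/Fx = (65/32) / (65/4) = 1/8
check: Δy/Fy = (47/864) / (47/108) = 1/8 ✓

α = 1/8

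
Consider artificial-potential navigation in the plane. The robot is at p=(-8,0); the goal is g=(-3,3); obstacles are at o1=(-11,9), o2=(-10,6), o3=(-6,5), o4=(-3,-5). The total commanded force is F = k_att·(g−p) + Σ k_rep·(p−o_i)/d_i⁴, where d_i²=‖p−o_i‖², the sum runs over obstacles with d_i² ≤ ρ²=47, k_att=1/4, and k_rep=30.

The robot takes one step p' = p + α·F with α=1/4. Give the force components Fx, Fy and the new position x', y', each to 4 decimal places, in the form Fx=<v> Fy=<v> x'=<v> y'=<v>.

Fx=1.2162 Fy=0.4591 x'=-7.6960 y'=0.1148

F_att = 1/4·(g−p) = 1/4·(5,3) = (1.2500,0.7500)
o1: d²=90 > ρ²=47 → inactive
o2: d²=40 ≤ ρ²=47; F_rep = 30·(2,-6)/40² = (0.0375,-0.1125)
o3: d²=29 ≤ ρ²=47; F_rep = 30·(-2,-5)/29² = (-0.0713,-0.1784)
o4: d²=50 > ρ²=47 → inactive
F = F_att + ΣF_rep = (1.2162,0.4591)
p' = p + 1/4·F = (-7.6960,0.1148)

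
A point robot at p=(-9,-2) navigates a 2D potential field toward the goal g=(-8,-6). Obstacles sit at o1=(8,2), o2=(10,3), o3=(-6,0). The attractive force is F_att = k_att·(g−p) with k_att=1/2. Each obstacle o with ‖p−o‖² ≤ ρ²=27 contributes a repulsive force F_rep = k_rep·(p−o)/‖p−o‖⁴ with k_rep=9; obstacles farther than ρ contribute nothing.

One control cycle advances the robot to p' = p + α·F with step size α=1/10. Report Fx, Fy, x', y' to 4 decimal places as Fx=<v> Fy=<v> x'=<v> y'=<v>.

Fx=0.3402 Fy=-2.1065 x'=-8.9660 y'=-2.2107

F_att = 1/2·(g−p) = 1/2·(1,-4) = (0.5000,-2.0000)
o1: d²=305 > ρ²=27 → inactive
o2: d²=386 > ρ²=27 → inactive
o3: d²=13 ≤ ρ²=27; F_rep = 9·(-3,-2)/13² = (-0.1598,-0.1065)
F = F_att + ΣF_rep = (0.3402,-2.1065)
p' = p + 1/10·F = (-8.9660,-2.2107)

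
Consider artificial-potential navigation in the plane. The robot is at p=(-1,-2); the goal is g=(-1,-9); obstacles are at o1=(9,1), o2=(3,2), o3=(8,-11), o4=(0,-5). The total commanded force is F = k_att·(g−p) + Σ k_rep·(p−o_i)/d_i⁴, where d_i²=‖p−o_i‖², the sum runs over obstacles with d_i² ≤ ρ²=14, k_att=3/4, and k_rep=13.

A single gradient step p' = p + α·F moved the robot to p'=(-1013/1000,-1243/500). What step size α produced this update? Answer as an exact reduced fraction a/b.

F_att = 3/4·(g−p) = 3/4·(0,-7) = (0.0000,-5.2500)
o1: d²=109 > ρ²=14 → inactive
o2: d²=32 > ρ²=14 → inactive
o3: d²=162 > ρ²=14 → inactive
o4: d²=10 ≤ ρ²=14; F_rep = 13·(-1,3)/10² = (-0.1300,0.3900)
F = F_att + ΣF_rep = (-0.1300,-4.8600)
Δp = p'−p = (-0.0130,-0.4860); α = Δx/Fx = (-13/1000) / (-13/100) = 1/10
check: Δy/Fy = (-243/500) / (-243/50) = 1/10 ✓

α = 1/10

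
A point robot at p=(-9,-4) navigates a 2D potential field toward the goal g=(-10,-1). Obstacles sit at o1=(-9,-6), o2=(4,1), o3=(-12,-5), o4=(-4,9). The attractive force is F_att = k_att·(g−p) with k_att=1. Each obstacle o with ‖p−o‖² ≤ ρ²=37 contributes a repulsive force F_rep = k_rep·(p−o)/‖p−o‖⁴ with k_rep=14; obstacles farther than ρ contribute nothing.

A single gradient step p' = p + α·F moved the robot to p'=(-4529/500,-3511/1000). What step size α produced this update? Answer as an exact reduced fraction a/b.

F_att = 1·(g−p) = 1·(-1,3) = (-1.0000,3.0000)
o1: d²=4 ≤ ρ²=37; F_rep = 14·(0,2)/4² = (0.0000,1.7500)
o2: d²=194 > ρ²=37 → inactive
o3: d²=10 ≤ ρ²=37; F_rep = 14·(3,1)/10² = (0.4200,0.1400)
o4: d²=194 > ρ²=37 → inactive
F = F_att + ΣF_rep = (-0.5800,4.8900)
Δp = p'−p = (-0.0580,0.4890); α = Δx/Fx = (-29/500) / (-29/50) = 1/10
check: Δy/Fy = (489/1000) / (489/100) = 1/10 ✓

α = 1/10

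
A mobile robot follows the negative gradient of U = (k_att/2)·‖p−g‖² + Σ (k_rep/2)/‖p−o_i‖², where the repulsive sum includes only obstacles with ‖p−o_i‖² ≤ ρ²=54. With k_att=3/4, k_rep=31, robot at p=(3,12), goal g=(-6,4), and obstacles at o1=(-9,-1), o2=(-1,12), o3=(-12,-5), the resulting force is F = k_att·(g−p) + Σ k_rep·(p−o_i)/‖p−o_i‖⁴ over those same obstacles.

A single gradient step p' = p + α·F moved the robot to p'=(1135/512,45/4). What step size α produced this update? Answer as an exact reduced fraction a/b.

α = 1/8

F_att = 3/4·(g−p) = 3/4·(-9,-8) = (-6.7500,-6.0000)
o1: d²=313 > ρ²=54 → inactive
o2: d²=16 ≤ ρ²=54; F_rep = 31·(4,0)/16² = (0.4844,0.0000)
o3: d²=514 > ρ²=54 → inactive
F = F_att + ΣF_rep = (-6.2656,-6.0000)
Δp = p'−p = (-0.7832,-0.7500); α = Δx/Fx = (-401/512) / (-401/64) = 1/8
check: Δy/Fy = (-3/4) / (-6) = 1/8 ✓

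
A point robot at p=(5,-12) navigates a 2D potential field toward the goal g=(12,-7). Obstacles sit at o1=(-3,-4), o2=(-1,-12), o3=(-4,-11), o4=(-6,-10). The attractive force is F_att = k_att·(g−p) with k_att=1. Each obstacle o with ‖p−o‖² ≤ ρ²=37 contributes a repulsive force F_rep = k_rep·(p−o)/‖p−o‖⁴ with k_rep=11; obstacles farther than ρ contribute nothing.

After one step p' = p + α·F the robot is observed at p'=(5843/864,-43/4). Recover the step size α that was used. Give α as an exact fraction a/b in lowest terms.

F_att = 1·(g−p) = 1·(7,5) = (7.0000,5.0000)
o1: d²=128 > ρ²=37 → inactive
o2: d²=36 ≤ ρ²=37; F_rep = 11·(6,0)/36² = (0.0509,0.0000)
o3: d²=82 > ρ²=37 → inactive
o4: d²=125 > ρ²=37 → inactive
F = F_att + ΣF_rep = (7.0509,5.0000)
Δp = p'−p = (1.7627,1.2500); α = Δx/Fx = (1523/864) / (1523/216) = 1/4
check: Δy/Fy = (5/4) / (5) = 1/4 ✓

α = 1/4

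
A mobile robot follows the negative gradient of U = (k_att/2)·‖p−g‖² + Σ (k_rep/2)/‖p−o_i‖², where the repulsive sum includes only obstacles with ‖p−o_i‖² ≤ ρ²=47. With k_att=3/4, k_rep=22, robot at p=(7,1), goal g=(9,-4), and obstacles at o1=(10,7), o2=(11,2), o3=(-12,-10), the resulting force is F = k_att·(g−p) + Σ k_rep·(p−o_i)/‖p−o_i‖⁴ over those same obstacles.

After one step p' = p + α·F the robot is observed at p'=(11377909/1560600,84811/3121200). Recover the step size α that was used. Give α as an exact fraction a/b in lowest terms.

F_att = 3/4·(g−p) = 3/4·(2,-5) = (1.5000,-3.7500)
o1: d²=45 ≤ ρ²=47; F_rep = 22·(-3,-6)/45² = (-0.0326,-0.0652)
o2: d²=17 ≤ ρ²=47; F_rep = 22·(-4,-1)/17² = (-0.3045,-0.0761)
o3: d²=482 > ρ²=47 → inactive
F = F_att + ΣF_rep = (1.1629,-3.8913)
Δp = p'−p = (0.2907,-0.9728); α = Δx/Fx = (453709/1560600) / (453709/390150) = 1/4
check: Δy/Fy = (-3036389/3121200) / (-3036389/780300) = 1/4 ✓

α = 1/4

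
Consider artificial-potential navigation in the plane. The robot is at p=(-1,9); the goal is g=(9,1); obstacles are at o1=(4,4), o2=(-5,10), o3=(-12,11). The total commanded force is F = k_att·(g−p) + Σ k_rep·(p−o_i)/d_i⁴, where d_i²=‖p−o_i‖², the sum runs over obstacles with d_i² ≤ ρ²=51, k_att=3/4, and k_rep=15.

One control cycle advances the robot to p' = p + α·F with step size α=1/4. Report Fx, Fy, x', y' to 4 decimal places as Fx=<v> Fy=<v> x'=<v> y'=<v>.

Fx=7.6776 Fy=-6.0219 x'=0.9194 y'=7.4945

F_att = 3/4·(g−p) = 3/4·(10,-8) = (7.5000,-6.0000)
o1: d²=50 ≤ ρ²=51; F_rep = 15·(-5,5)/50² = (-0.0300,0.0300)
o2: d²=17 ≤ ρ²=51; F_rep = 15·(4,-1)/17² = (0.2076,-0.0519)
o3: d²=125 > ρ²=51 → inactive
F = F_att + ΣF_rep = (7.6776,-6.0219)
p' = p + 1/4·F = (0.9194,7.4945)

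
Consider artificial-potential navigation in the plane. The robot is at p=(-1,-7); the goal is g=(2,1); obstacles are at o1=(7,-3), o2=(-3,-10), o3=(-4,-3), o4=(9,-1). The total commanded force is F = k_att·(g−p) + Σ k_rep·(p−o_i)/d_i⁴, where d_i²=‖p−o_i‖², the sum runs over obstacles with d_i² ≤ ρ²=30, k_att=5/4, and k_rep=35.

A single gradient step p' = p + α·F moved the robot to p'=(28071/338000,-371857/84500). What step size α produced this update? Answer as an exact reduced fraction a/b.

α = 1/4

F_att = 5/4·(g−p) = 5/4·(3,8) = (3.7500,10.0000)
o1: d²=80 > ρ²=30 → inactive
o2: d²=13 ≤ ρ²=30; F_rep = 35·(2,3)/13² = (0.4142,0.6213)
o3: d²=25 ≤ ρ²=30; F_rep = 35·(3,-4)/25² = (0.1680,-0.2240)
o4: d²=136 > ρ²=30 → inactive
F = F_att + ΣF_rep = (4.3322,10.3973)
Δp = p'−p = (1.0831,2.5993); α = Δx/Fx = (366071/338000) / (366071/84500) = 1/4
check: Δy/Fy = (219643/84500) / (219643/21125) = 1/4 ✓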